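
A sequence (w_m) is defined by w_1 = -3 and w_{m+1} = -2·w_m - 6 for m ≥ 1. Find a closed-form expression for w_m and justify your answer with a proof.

w_m = -(-2)^(m - 1) - 2

Computing the first terms: w_1 = -3, w_2 = 0, w_3 = -6. This suggests w_m = -(-2)^(m - 1) - 2.
When m = 1: the formula gives -3 = -3 = w_1.
Inductive step: suppose the statement holds for some k ≥ 1, so w_k = -(-2)^(k - 1) - 2.
Then w_{k+1} = -2·w_k - 6 = -2·(-(-2)^(k - 1) - 2) - 6 = -(-2)^k - 2 = -(-2)^((k+1) - 1) - 2,
which is the claimed formula at m = k+1.
This completes the induction.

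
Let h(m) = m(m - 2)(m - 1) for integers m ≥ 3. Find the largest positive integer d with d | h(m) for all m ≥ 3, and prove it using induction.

Computing the first values: h(3) = 6 and h(4) = 24; gcd(6, 24) = 6, so d ≤ 6.
We prove 6 | m(m - 2)(m - 1) for all m ≥ 3 by induction on m.
Base case (m = 3): h(3) = 6 = 6·(1), so 6 | h(3).
Suppose the result is true for m = i, i.e. 6 | h(i). Then
h(i+1) − h(i) = (i-1)·i·(i+1) − (i-2)·(i-1)·i = (i-1)·i·[(i+1) − (i-2)] = 3·(i-1)·i. The product of 2 consecutive integers is divisible by (2)! = 2, so h(i+1) − h(i) is divisible by 3·2 = 6. By the inductive hypothesis 6 | h(i), hence 6 | h(i+1).
Hence, by induction on m, the claim holds for every m ≥ 3.
Therefore the largest such d is 6.

d = 6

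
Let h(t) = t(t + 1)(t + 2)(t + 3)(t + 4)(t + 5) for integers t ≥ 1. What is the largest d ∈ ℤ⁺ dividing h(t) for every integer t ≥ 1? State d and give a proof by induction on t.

Computing the first values: h(1) = 720 and h(2) = 5040; gcd(720, 5040) = 720, so d ≤ 720.
We prove 720 | t(t + 1)(t + 2)(t + 3)(t + 4)(t + 5) for all t ≥ 1 by induction on t.
Base step (t = 1): h(1) = 720 = 720·(1), so 720 | h(1).
For the inductive step, assume it holds for an arbitrary m ≥ 1, i.e. 720 | h(m). Then
h(m+1) − h(m) = (m+1)·(m+2)·(m+3)·(m+4)·(m+5)·(m+6) − m·(m+1)·(m+2)·(m+3)·(m+4)·(m+5) = (m+1)·(m+2)·(m+3)·(m+4)·(m+5)·[(m+6) − m] = 6·(m+1)·(m+2)·(m+3)·(m+4)·(m+5). The product of 5 consecutive integers is divisible by (5)! = 120, so h(m+1) − h(m) is divisible by 6·120 = 720. By the inductive hypothesis 720 | h(m), hence 720 | h(m+1).
This completes the induction.
Therefore the largest such d is 720.

d = 720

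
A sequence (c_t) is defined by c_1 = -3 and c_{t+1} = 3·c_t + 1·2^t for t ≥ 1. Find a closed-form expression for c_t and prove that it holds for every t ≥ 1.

c_t = -2^t - 3^(t - 1)

Computing the first terms: c_1 = -3, c_2 = -7, c_3 = -17. This suggests c_t = -2^t - 3^(t - 1).
When t = 1: the formula gives -3 = -3 = c_1.
Inductive step: suppose the statement holds for some j ≥ 1, so c_j = -2^j - 3^(j - 1).
Then c_{j+1} = 3·c_j + 1·2^j = 3·(-2^j - 3^(j - 1)) + 1·2^j = -2^(j + 1) - 3^j = -2^(j+1) - 3^((j+1) - 1),
which is the claimed formula at t = j+1.
By the principle of mathematical induction, the result holds for all t ≥ 1.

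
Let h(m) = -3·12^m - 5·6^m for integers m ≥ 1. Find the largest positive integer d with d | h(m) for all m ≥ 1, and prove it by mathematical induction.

Computing the first values: h(1) = -66 and h(2) = -612; gcd(-66, -612) = 6, so d ≤ 6.
We prove 6 | -3·12^m - 5·6^m for all m ≥ 1 by induction on m.
When m = 1: h(1) = -66 = 6·(-11), so 6 | h(1).
For the inductive step, assume it holds for an arbitrary r ≥ 1, i.e. 6 | h(r). Then
h(r+1) − 12·h(r) = (-3·12^(r+1) - 5·6^(r+1)) − 12·(-3·12^r - 5·6^r) = (-5)·6^r·(6 − 12) = (30)·6^r. Since 6 | h(r) by the inductive hypothesis, 6 | 12·h(r); and 6 | 30 since 30 = 6·5. Therefore 6 | h(r+1).
Hence, by induction on m, the claim holds for every m ≥ 1.
Therefore the largest such d is 6.

d = 6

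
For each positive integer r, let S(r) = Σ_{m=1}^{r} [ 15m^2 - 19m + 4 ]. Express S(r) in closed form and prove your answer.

S(r) = r(r - 1)(5r + 3)

We claim S(r) = r(r - 1)(5r + 3) for all r ≥ 1.
For the base case r = 1: S(1) = 0, and the closed form gives 0. They agree.
Inductive step: suppose the statement holds for some m ≥ 1, so S(m) = m(5m^2 - 2m - 3).
Then S(m+1) = S(m) + (m(15m + 11)) = (m(5m^2 - 2m - 3)) + (m(15m + 11)).
Simplifying, S(m+1) = m(m + 1)(5m + 8) = (m+1)((m+1) - 1)(5(m+1) + 3),
which is the closed form with r = m+1.
By the principle of mathematical induction, the result holds for all r ≥ 1.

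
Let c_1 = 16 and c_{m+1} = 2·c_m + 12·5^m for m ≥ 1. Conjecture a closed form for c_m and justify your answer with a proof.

c_m = -2^(m + 1) + 4·5^m

Computing the first terms: c_1 = 16, c_2 = 92, c_3 = 484. This suggests c_m = -2^(m + 1) + 4·5^m.
Base case (m = 1): the formula gives 16 = 16 = c_1.
Inductive step: suppose the statement holds for some k ≥ 1, so c_k = -2^(k + 1) + 4·5^k.
Then c_{k+1} = 2·c_k + 12·5^k = 2·(-2^(k + 1) + 4·5^k) + 12·5^k = -2^(k + 2) + 4·5^(k + 1) = -2^((k+1) + 1) + 4·5^(k+1),
which is the claimed formula at m = k+1.
Hence, by induction on m, the claim holds for every m ≥ 1.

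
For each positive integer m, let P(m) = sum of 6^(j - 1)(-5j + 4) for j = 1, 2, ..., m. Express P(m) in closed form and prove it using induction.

We claim P(m) = 6^m(-m + 1) - 1 for all m ≥ 1.
Base step (m = 1): P(1) = -1, and the closed form gives -1. They agree.
Inductive step: assume the claim holds for m = j, so P(j) = 6^j(-j + 1) - 1.
Then P(j+1) = P(j) + (6^j(-5j - 1)) = (6^j(-j + 1) - 1) + (6^j(-5j - 1)).
Simplifying, P(j+1) = -6·6^j·j - 1 = 6^(j+1)(-(j+1) + 1) - 1,
which is the closed form with m = j+1.
Hence, by induction on m, the claim holds for every m ≥ 1.

P(m) = 6^m(-m + 1) - 1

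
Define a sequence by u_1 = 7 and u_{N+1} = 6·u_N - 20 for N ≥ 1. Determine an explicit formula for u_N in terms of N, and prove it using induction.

u_N = 3·6^(N - 1) + 4

Computing the first terms: u_1 = 7, u_2 = 22, u_3 = 112. This suggests u_N = 3·6^(N - 1) + 4.
For the base case N = 1: the formula gives 7 = 7 = u_1.
Inductive step: suppose the statement holds for some k ≥ 1, so u_k = 3·6^(k - 1) + 4.
Then u_{k+1} = 6·u_k - 20 = 6·(3·6^(k - 1) + 4) - 20 = 3·6^k + 4 = 3·6^((k+1) - 1) + 4,
which is the claimed formula at N = k+1.
Hence, by induction on N, the claim holds for every N ≥ 1.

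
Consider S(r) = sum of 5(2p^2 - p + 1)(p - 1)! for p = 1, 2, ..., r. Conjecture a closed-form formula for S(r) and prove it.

We claim S(r) = (10r + 5)r! - 5 for all r ≥ 1.
Base case (r = 1): S(1) = 10, and the closed form gives 10. They agree.
For the inductive step, assume it holds for an arbitrary p ≥ 1, so S(p) = (10p + 5)p! - 5.
Then S(p+1) = S(p) + (5(2p^2 + 3p + 2)p!) = ((10p + 5)p! - 5) + (5(2p^2 + 3p + 2)p!).
Simplifying, S(p+1) = (10(p+1) + 5)(p+1)! - 5,
which is the closed form with r = p+1.
Hence, by induction on r, the claim holds for every r ≥ 1.

S(r) = (10r + 5)r! - 5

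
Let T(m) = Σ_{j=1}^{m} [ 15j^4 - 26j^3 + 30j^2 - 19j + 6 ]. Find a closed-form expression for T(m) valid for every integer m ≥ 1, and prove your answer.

T(m) = m(m^2 + m + 1)(3m^2 - 2m + 1)

We claim T(m) = m(m^2 + m + 1)(3m^2 - 2m + 1) for all m ≥ 1.
Base case (m = 1): T(1) = 6, and the closed form gives 6. They agree.
Suppose the result is true for m = j, so T(j) = j(3j^4 + j^3 + 2j^2 - j + 1).
Then T(j+1) = T(j) + (15j^4 + 34j^3 + 42j^2 + 23j + 6) = (j(3j^4 + j^3 + 2j^2 - j + 1)) + (15j^4 + 34j^3 + 42j^2 + 23j + 6).
Simplifying, T(j+1) = (j + 1)(j^2 + 3j + 3)(3j^2 + 4j + 2) = (j+1)((j+1)^2 + (j+1) + 1)(3(j+1)^2 - 2(j+1) + 1),
which is the closed form with m = j+1.
By induction, the statement is established for all m ≥ 1.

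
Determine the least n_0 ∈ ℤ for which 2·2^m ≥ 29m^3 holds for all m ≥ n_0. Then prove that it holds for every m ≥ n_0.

At m = 15: 65536 < 97875, so the inequality fails and n_0 ≥ 16. We prove 2·2^m ≥ 29m^3 for all m ≥ 16.
Base step (m = 16): 2·2^m = 131072 and 29m^3 = 118784, so 131072 ≥ 118784.
Inductive step: suppose the statement holds for some r ≥ 16, so 2·2^r ≥ 29r^3.
Then 2·2^(r + 1) = 2·(2·2^r) ≥ 2·(29r^3).
Also, for r ≥ 16 we have 2·(29r^3) ≥ 29(r+1)^3, since 2 ≥ (1 + 1/r)^3 for all r ≥ 16.
Combining, 2·2^(r + 1) ≥ 29(r+1)^3.
Hence, by induction on m, the claim holds for every m ≥ 16.
Hence the smallest such n_0 is 16.

n_0 = 16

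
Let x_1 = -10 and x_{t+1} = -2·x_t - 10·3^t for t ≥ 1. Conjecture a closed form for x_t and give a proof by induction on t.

Computing the first terms: x_1 = -10, x_2 = -10, x_3 = -70. This suggests x_t = -(-2)^(t + 1) - 2·3^t.
Base case (t = 1): the formula gives -10 = -10 = x_1.
Inductive step: suppose the statement holds for some j ≥ 1, so x_j = -(-2)^(j + 1) - 2·3^j.
Then x_{j+1} = -2·x_j - 10·3^j = -2·(-(-2)^(j + 1) - 2·3^j) - 10·3^j = -(-2)^(j + 2) - 2·3^(j + 1) = -(-2)^((j+1) + 1) - 2·3^(j+1),
which is the claimed formula at t = j+1.
Hence, by induction on t, the claim holds for every t ≥ 1.

x_t = -(-2)^(t + 1) - 2·3^t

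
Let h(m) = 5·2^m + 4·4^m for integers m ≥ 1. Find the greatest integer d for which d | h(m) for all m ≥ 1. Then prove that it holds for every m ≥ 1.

Computing the first values: h(1) = 26 and h(2) = 84; gcd(26, 84) = 2, so d ≤ 2.
We prove 2 | 5·2^m + 4·4^m for all m ≥ 1 by induction on m.
For the base case m = 1: h(1) = 26 = 2·(13), so 2 | h(1).
Suppose the result is true for m = i, i.e. 2 | h(i). Then
h(i+1) − 4·h(i) = (5·2^(i+1) + 4·4^(i+1)) − 4·(5·2^i + 4·4^i) = (5)·2^i·(2 − 4) = (-10)·2^i. Since 2 | h(i) by the inductive hypothesis, 2 | 4·h(i); and 2 | -10 since -10 = 2·-5. Therefore 2 | h(i+1).
By induction, the statement is established for all m ≥ 1.
Therefore the largest such d is 2.

d = 2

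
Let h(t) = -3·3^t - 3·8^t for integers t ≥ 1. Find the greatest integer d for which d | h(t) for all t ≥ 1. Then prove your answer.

d = 3

Computing the first values: h(1) = -33 and h(2) = -219; gcd(-33, -219) = 3, so d ≤ 3.
We prove 3 | -3·3^t - 3·8^t for all t ≥ 1 by induction on t.
Base step (t = 1): h(1) = -33 = 3·(-11), so 3 | h(1).
Inductive step: suppose the statement holds for some m ≥ 1, i.e. 3 | h(m). Then
h(m+1) − 8·h(m) = (-3·3^(m+1) - 3·8^(m+1)) − 8·(-3·3^m - 3·8^m) = (-3)·3^m·(3 − 8) = (15)·3^m. Since 3 | h(m) by the inductive hypothesis, 3 | 8·h(m); and 3 | 15 since 15 = 3·5. Therefore 3 | h(m+1).
Hence, by induction on t, the claim holds for every t ≥ 1.
Therefore the largest such d is 3.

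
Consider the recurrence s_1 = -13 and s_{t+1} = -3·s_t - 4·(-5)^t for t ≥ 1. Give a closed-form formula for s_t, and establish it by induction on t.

Computing the first terms: s_1 = -13, s_2 = 59, s_3 = -277. This suggests s_t = (-3)^t + 2(-5)^t.
Base step (t = 1): the formula gives -13 = -13 = s_1.
Suppose the result is true for t = j, so s_j = (-3)^j + 2(-5)^j.
Then s_{j+1} = -3·s_j - 4·(-5)^j = -3·((-3)^j + 2(-5)^j) - 4·(-5)^j = (-3)^(j + 1) + 2(-5)^(j + 1),
which is the claimed formula at t = j+1.
By induction, the statement is established for all t ≥ 1.

s_t = (-3)^t + 2(-5)^t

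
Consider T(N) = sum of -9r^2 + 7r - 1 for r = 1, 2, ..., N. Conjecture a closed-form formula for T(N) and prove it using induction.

T(N) = -N(3N^2 + N - 1)

We claim T(N) = -N(3N^2 + N - 1) for all N ≥ 1.
When N = 1: T(1) = -3, and the closed form gives -3. They agree.
For the inductive step, assume it holds for an arbitrary r ≥ 1, so T(r) = r(-3r^2 - r + 1).
Then T(r+1) = T(r) + (7r - 9(r + 1)^2 + 6) = (r(-3r^2 - r + 1)) + (7r - 9(r + 1)^2 + 6).
Simplifying, T(r+1) = -(r + 1)(3r^2 + 7r + 3) = -(r+1)(3(r+1)^2 + (r+1) - 1),
which is the closed form with N = r+1.
By induction, the statement is established for all N ≥ 1.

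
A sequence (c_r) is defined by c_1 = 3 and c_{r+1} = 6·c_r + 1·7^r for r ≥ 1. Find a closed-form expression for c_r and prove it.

Computing the first terms: c_1 = 3, c_2 = 25, c_3 = 199. This suggests c_r = -4·6^(r - 1) + 7^r.
Base step (r = 1): the formula gives 3 = 3 = c_1.
Inductive step: assume the claim holds for r = j, so c_j = -4·6^(j - 1) + 7^j.
Then c_{j+1} = 6·c_j + 1·7^j = 6·(-4·6^(j - 1) + 7^j) + 1·7^j = -4·6^j + 7^(j + 1) = -4·6^((j+1) - 1) + 7^(j+1),
which is the claimed formula at r = j+1.
By the principle of mathematical induction, the result holds for all r ≥ 1.

c_r = -4·6^(r - 1) + 7^r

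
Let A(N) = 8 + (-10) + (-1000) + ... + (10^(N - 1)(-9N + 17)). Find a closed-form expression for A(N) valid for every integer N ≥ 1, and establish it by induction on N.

We claim A(N) = 10^N(-N + 2) - 2 for all N ≥ 1.
Base case (N = 1): A(1) = 8, and the closed form gives 8. They agree.
Suppose the result is true for N = r, so A(r) = 10^r(-r + 2) - 2.
Then A(r+1) = A(r) + (10^r(-9r + 8)) = (10^r(-r + 2) - 2) + (10^r(-9r + 8)).
Simplifying, A(r+1) = -10·10^r·r + 10·10^r - 2 = 10^(r+1)(-(r+1) + 2) - 2,
which is the closed form with N = r+1.
This completes the induction.

A(N) = 10^N(-N + 2) - 2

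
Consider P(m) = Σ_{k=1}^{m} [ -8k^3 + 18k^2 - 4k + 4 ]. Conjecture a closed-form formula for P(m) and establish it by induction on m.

P(m) = -m(2m^3 - 2m^2 - 5m - 5)

We claim P(m) = -m(2m^3 - 2m^2 - 5m - 5) for all m ≥ 1.
For the base case m = 1: P(1) = 10, and the closed form gives 10. They agree.
Inductive step: suppose the statement holds for some k ≥ 1, so P(k) = k(-2k^3 + 2k^2 + 5k + 5).
Then P(k+1) = P(k) + (-8k^3 - 6k^2 + 8k + 10) = (k(-2k^3 + 2k^2 + 5k + 5)) + (-8k^3 - 6k^2 + 8k + 10).
Simplifying, P(k+1) = -(k + 1)(2k^3 + 4k^2 - 3k - 10) = -(k+1)(2(k+1)^3 - 2(k+1)^2 - 5(k+1) - 5),
which is the closed form with m = k+1.
By the principle of mathematical induction, the result holds for all m ≥ 1.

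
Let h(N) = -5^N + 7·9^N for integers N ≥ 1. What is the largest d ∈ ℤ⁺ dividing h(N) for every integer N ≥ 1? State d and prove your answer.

d = 2

Computing the first values: h(1) = 58 and h(2) = 542; gcd(58, 542) = 2, so d ≤ 2.
We prove 2 | -5^N + 7·9^N for all N ≥ 1 by induction on N.
When N = 1: h(1) = 58 = 2·(29), so 2 | h(1).
Inductive step: suppose the statement holds for some p ≥ 1, i.e. 2 | h(p). Then
h(p+1) − 9·h(p) = (-5^(p+1) + 7·9^(p+1)) − 9·(-5^p + 7·9^p) = (-1)·5^p·(5 − 9) = (4)·5^p. Since 2 | h(p) by the inductive hypothesis, 2 | 9·h(p); and 2 | 4 since 4 = 2·2. Therefore 2 | h(p+1).
Hence, by induction on N, the claim holds for every N ≥ 1.
Therefore the largest such d is 2.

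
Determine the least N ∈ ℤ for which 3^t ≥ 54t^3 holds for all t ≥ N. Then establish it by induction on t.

N = 10

At t = 9: 19683 < 39366, so the inequality fails and N ≥ 10. We prove 3^t ≥ 54t^3 for all t ≥ 10.
For the base case t = 10: 3^t = 59049 and 54t^3 = 54000, so 59049 ≥ 54000.
Inductive step: suppose the statement holds for some m ≥ 10, so 3^m ≥ 54m^3.
Then 3^(m + 1) = 3·(3^m) ≥ 3·(54m^3).
Also, for m ≥ 10 we have 3·(54m^3) ≥ 54(m+1)^3, since 3 ≥ (1 + 1/m)^3 for all m ≥ 10.
Combining, 3^(m + 1) ≥ 54(m+1)^3.
By the principle of mathematical induction, the result holds for all t ≥ 10.
Hence the smallest such N is 10.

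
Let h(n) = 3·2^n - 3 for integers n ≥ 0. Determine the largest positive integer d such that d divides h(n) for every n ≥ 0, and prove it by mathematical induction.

d = 3

Computing the first values: h(0) = 0 and h(1) = 3; gcd(0, 3) = 3, so d ≤ 3.
We prove 3 | 3·2^n - 3 for all n ≥ 0 by induction on n.
When n = 0: h(0) = 0 = 3·(0), so 3 | h(0).
Inductive step: assume the claim holds for n = m, i.e. 3 | h(m). Then
h(m+1) = 3·2^(m+1) - 3 = 2·(3·2^m - 3) + 3 = 2·h(m) + 3. The first term is divisible by 3 by the inductive hypothesis, and 3 is divisible by 3. Hence 3 | h(m+1).
By the principle of mathematical induction, the result holds for all n ≥ 0.
Therefore the largest such d is 3.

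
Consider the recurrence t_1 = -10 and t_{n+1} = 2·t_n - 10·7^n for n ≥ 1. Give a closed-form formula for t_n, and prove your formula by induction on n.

t_n = 2^(n + 1) - 2·7^n

Computing the first terms: t_1 = -10, t_2 = -90, t_3 = -670. This suggests t_n = 2^(n + 1) - 2·7^n.
Base step (n = 1): the formula gives -10 = -10 = t_1.
Inductive step: assume the claim holds for n = i, so t_i = 2^(i + 1) - 2·7^i.
Then t_{i+1} = 2·t_i - 10·7^i = 2·(2^(i + 1) - 2·7^i) - 10·7^i = 2^(i + 2) - 2·7^(i + 1) = 2^((i+1) + 1) - 2·7^(i+1),
which is the claimed formula at n = i+1.
Hence, by induction on n, the claim holds for every n ≥ 1.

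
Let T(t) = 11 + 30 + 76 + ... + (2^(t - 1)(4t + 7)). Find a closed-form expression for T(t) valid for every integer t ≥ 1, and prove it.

We claim T(t) = 2^t(4t + 3) - 3 for all t ≥ 1.
Base case (t = 1): T(1) = 11, and the closed form gives 11. They agree.
For the inductive step, assume it holds for an arbitrary r ≥ 1, so T(r) = 2^r(4r + 3) - 3.
Then T(r+1) = T(r) + (2^r(4r + 11)) = (2^r(4r + 3) - 3) + (2^r(4r + 11)).
Simplifying, T(r+1) = 8·2^r·r + 14·2^r - 3 = 2^(r+1)(4(r+1) + 3) - 3,
which is the closed form with t = r+1.
Hence, by induction on t, the claim holds for every t ≥ 1.

T(t) = 2^t(4t + 3) - 3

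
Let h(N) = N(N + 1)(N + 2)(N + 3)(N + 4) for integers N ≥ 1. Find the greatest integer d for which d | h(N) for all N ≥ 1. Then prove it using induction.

Computing the first values: h(1) = 120 and h(2) = 720; gcd(120, 720) = 120, so d ≤ 120.
We prove 120 | N(N + 1)(N + 2)(N + 3)(N + 4) for all N ≥ 1 by induction on N.
Base step (N = 1): h(1) = 120 = 120·(1), so 120 | h(1).
Suppose the result is true for N = r, i.e. 120 | h(r). Then
h(r+1) − h(r) = (r+1)·(r+2)·(r+3)·(r+4)·(r+5) − r·(r+1)·(r+2)·(r+3)·(r+4) = (r+1)·(r+2)·(r+3)·(r+4)·[(r+5) − r] = 5·(r+1)·(r+2)·(r+3)·(r+4). The product of 4 consecutive integers is divisible by (4)! = 24, so h(r+1) − h(r) is divisible by 5·24 = 120. By the inductive hypothesis 120 | h(r), hence 120 | h(r+1).
By the principle of mathematical induction, the result holds for all N ≥ 1.
Therefore the largest such d is 120.

d = 120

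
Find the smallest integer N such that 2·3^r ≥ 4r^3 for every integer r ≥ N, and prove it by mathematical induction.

N = 6

At r = 5: 486 < 500, so the inequality fails and N ≥ 6. We prove 2·3^r ≥ 4r^3 for all r ≥ 6.
Base case (r = 6): 2·3^r = 1458 and 4r^3 = 864, so 1458 ≥ 864.
Inductive step: assume the claim holds for r = j, so 2·3^j ≥ 4j^3.
Then 2·3^(j + 1) = 3·(2·3^j) ≥ 3·(4j^3).
Also, for j ≥ 6 we have 3·(4j^3) ≥ 4(j+1)^3, since 3 ≥ (1 + 1/j)^3 for all j ≥ 6.
Combining, 2·3^(j + 1) ≥ 4(j+1)^3.
This completes the induction.
Hence the smallest such N is 6.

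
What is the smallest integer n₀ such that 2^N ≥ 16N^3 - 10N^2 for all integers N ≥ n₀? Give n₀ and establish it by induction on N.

n₀ = 16

At N = 15: 32768 < 51750, so the inequality fails and n₀ ≥ 16. We prove 2^N ≥ 16N^3 - 10N^2 for all N ≥ 16.
For the base case N = 16: 2^N = 65536 and 16N^3 - 10N^2 = 62976, so 65536 ≥ 62976.
Inductive step: assume the claim holds for N = k, so 2^k ≥ 16k^3 - 10k^2.
Then 2^(k + 1) = 2·(2^k) ≥ 2·(16k^3 - 10k^2).
Also, for k ≥ 16 we have 2·(16k^3 - 10k^2) ≥ 16(k+1)^3 - 10(k+1)^2, since 2·(16k^3 - 10k^2) − (16(k+1)^3 - 10(k+1)^2) = 16k^3 - 58k^2 - 28k - 6, which is nonnegative for all k ≥ 16.
Combining, 2^(k + 1) ≥ 16(k+1)^3 - 10(k+1)^2.
This completes the induction.
Hence the smallest such n₀ is 16.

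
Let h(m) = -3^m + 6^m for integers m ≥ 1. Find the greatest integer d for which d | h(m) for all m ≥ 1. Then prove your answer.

Computing the first values: h(1) = 3 and h(2) = 27; gcd(3, 27) = 3, so d ≤ 3.
We prove 3 | -3^m + 6^m for all m ≥ 1 by induction on m.
Base case (m = 1): h(1) = 3 = 3·(1), so 3 | h(1).
Suppose the result is true for m = r, i.e. 3 | h(r). Then
6^{r+1} − 3^{r+1} = 6·6^r − 3·3^r = 6·(6^r − 3^r) + (3)·3^r. The first term is divisible by 3 by the inductive hypothesis, and the second term (3)·3^r is divisible by 3 since 3 | 3. Hence 3 | h(r+1).
Hence, by induction on m, the claim holds for every m ≥ 1.
Therefore the largest such d is 3.

d = 3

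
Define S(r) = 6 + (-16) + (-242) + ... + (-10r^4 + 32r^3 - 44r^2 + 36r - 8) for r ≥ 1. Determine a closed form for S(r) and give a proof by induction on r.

We claim S(r) = -r(2r + 1)(r^3 - 2r^2 + 2r - 3) for all r ≥ 1.
Base case (r = 1): S(1) = 6, and the closed form gives 6. They agree.
Inductive step: suppose the statement holds for some p ≥ 1, so S(p) = p(-2p^4 + 3p^3 - 2p^2 + 4p + 3).
Then S(p+1) = S(p) + (-10p^4 - 8p^3 - 8p^2 + 4p + 6) = (p(-2p^4 + 3p^3 - 2p^2 + 4p + 3)) + (-10p^4 - 8p^3 - 8p^2 + 4p + 6).
Simplifying, S(p+1) = -(p + 1)(2p + 3)(p^3 + p^2 + p - 2) = -(p+1)(2(p+1) + 1)((p+1)^3 - 2(p+1)^2 + 2(p+1) - 3),
which is the closed form with r = p+1.
This completes the induction.

S(r) = -r(2r + 1)(r^3 - 2r^2 + 2r - 3)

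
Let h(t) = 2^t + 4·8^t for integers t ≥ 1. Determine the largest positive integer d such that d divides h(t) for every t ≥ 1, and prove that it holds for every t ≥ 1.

d = 2

Computing the first values: h(1) = 34 and h(2) = 260; gcd(34, 260) = 2, so d ≤ 2.
We prove 2 | 2^t + 4·8^t for all t ≥ 1 by induction on t.
When t = 1: h(1) = 34 = 2·(17), so 2 | h(1).
Inductive step: assume the claim holds for t = p, i.e. 2 | h(p). Then
h(p+1) − 8·h(p) = (2^(p+1) + 4·8^(p+1)) − 8·(2^p + 4·8^p) = (1)·2^p·(2 − 8) = (-6)·2^p. Since 2 | h(p) by the inductive hypothesis, 2 | 8·h(p); and 2 | -6 since -6 = 2·-3. Therefore 2 | h(p+1).
By induction, the statement is established for all t ≥ 1.
Therefore the largest such d is 2.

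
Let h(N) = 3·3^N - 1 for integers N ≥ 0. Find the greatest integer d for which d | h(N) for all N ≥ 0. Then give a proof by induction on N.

d = 2

Computing the first values: h(0) = 2 and h(1) = 8; gcd(2, 8) = 2, so d ≤ 2.
We prove 2 | 3·3^N - 1 for all N ≥ 0 by induction on N.
When N = 0: h(0) = 2 = 2·(1), so 2 | h(0).
For the inductive step, assume it holds for an arbitrary i ≥ 0, i.e. 2 | h(i). Then
h(i+1) = 3·3^(i+1) - 1 = 3·(3·3^i - 1) + 2 = 3·h(i) + 2. The first term is divisible by 2 by the inductive hypothesis, and 2 is divisible by 2. Hence 2 | h(i+1).
By the principle of mathematical induction, the result holds for all N ≥ 0.
Therefore the largest such d is 2.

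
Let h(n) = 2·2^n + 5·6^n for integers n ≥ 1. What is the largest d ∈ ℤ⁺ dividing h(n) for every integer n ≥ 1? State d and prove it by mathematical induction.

Computing the first values: h(1) = 34 and h(2) = 188; gcd(34, 188) = 2, so d ≤ 2.
We prove 2 | 2·2^n + 5·6^n for all n ≥ 1 by induction on n.
When n = 1: h(1) = 34 = 2·(17), so 2 | h(1).
Inductive step: assume the claim holds for n = p, i.e. 2 | h(p). Then
h(p+1) − 6·h(p) = (2·2^(p+1) + 5·6^(p+1)) − 6·(2·2^p + 5·6^p) = (2)·2^p·(2 − 6) = (-8)·2^p. Since 2 | h(p) by the inductive hypothesis, 2 | 6·h(p); and 2 | -8 since -8 = 2·-4. Therefore 2 | h(p+1).
This completes the induction.
Therefore the largest such d is 2.

d = 2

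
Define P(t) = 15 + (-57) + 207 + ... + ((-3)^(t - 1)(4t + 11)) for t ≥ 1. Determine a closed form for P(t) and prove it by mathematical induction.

We claim P(t) = -(-3)^t(t + 3) + 3 for all t ≥ 1.
Base step (t = 1): P(1) = 15, and the closed form gives 15. They agree.
For the inductive step, assume it holds for an arbitrary j ≥ 1, so P(j) = -(-3)^j(j + 3) + 3.
Then P(j+1) = P(j) + ((-3)^j(4j + 15)) = (-(-3)^j(j + 3) + 3) + ((-3)^j(4j + 15)).
Simplifying, P(j+1) = 3(-3)^j·j + 12(-3)^j + 3 = -(-3)^(j+1)((j+1) + 3) + 3,
which is the closed form with t = j+1.
By induction, the statement is established for all t ≥ 1.

P(t) = -(-3)^t(t + 3) + 3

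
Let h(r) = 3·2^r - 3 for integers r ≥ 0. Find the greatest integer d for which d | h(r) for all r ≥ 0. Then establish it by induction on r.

Computing the first values: h(0) = 0 and h(1) = 3; gcd(0, 3) = 3, so d ≤ 3.
We prove 3 | 3·2^r - 3 for all r ≥ 0 by induction on r.
Base case (r = 0): h(0) = 0 = 3·(0), so 3 | h(0).
For the inductive step, assume it holds for an arbitrary k ≥ 0, i.e. 3 | h(k). Then
h(k+1) = 3·2^(k+1) - 3 = 2·(3·2^k - 3) + 3 = 2·h(k) + 3. The first term is divisible by 3 by the inductive hypothesis, and 3 is divisible by 3. Hence 3 | h(k+1).
This completes the induction.
Therefore the largest such d is 3.

d = 3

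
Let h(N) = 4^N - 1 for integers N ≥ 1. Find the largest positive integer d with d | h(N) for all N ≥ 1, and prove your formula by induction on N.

Computing the first values: h(1) = 3 and h(2) = 15; gcd(3, 15) = 3, so d ≤ 3.
We prove 3 | 4^N - 1 for all N ≥ 1 by induction on N.
Base case (N = 1): h(1) = 3 = 3·(1), so 3 | h(1).
For the inductive step, assume it holds for an arbitrary i ≥ 1, i.e. 3 | h(i). Then
4^{i+1} − 1^{i+1} = 4·4^i − 1·1^i = 4·(4^i − 1^i) + (3)·1^i. The first term is divisible by 3 by the inductive hypothesis, and the second term (3)·1^i is divisible by 3 since 3 | 3. Hence 3 | h(i+1).
By the principle of mathematical induction, the result holds for all N ≥ 1.
Therefore the largest such d is 3.

d = 3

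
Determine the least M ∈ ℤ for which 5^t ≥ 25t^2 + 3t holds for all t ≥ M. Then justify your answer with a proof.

M = 4

At t = 3: 125 < 234, so the inequality fails and M ≥ 4. We prove 5^t ≥ 25t^2 + 3t for all t ≥ 4.
Base step (t = 4): 5^t = 625 and 25t^2 + 3t = 412, so 625 ≥ 412.
Suppose the result is true for t = m, so 5^m ≥ 25m^2 + 3m.
Then 5^(m + 1) = 5·(5^m) ≥ 5·(25m^2 + 3m).
Also, for m ≥ 4 we have 5·(25m^2 + 3m) ≥ 25(m+1)^2 + 3(m+1), since 5·(25m^2 + 3m) − (25(m+1)^2 + 3(m+1)) = 100m^2 - 38m - 28, which is nonnegative for all m ≥ 4.
Combining, 5^(m + 1) ≥ 25(m+1)^2 + 3(m+1).
By the principle of mathematical induction, the result holds for all t ≥ 4.
Hence the smallest such M is 4.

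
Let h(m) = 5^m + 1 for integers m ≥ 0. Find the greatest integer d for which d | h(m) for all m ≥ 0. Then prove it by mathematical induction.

Computing the first values: h(0) = 2 and h(1) = 6; gcd(2, 6) = 2, so d ≤ 2.
We prove 2 | 5^m + 1 for all m ≥ 0 by induction on m.
Base case (m = 0): h(0) = 2 = 2·(1), so 2 | h(0).
Suppose the result is true for m = r, i.e. 2 | h(r). Then
h(r+1) = 5^(r+1) + 1 = 5·(5^r + 1) - 4 = 5·h(r) - 4. The first term is divisible by 2 by the inductive hypothesis, and -4 is divisible by 2. Hence 2 | h(r+1).
By induction, the statement is established for all m ≥ 0.
Therefore the largest such d is 2.

d = 2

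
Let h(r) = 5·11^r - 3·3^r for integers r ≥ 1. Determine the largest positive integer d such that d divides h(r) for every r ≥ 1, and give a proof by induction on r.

Computing the first values: h(1) = 46 and h(2) = 578; gcd(46, 578) = 2, so d ≤ 2.
We prove 2 | 5·11^r - 3·3^r for all r ≥ 1 by induction on r.
When r = 1: h(1) = 46 = 2·(23), so 2 | h(1).
For the inductive step, assume it holds for an arbitrary p ≥ 1, i.e. 2 | h(p). Then
h(p+1) − 11·h(p) = (5·11^(p+1) - 3·3^(p+1)) − 11·(5·11^p - 3·3^p) = (-3)·3^p·(3 − 11) = (24)·3^p. Since 2 | h(p) by the inductive hypothesis, 2 | 11·h(p); and 2 | 24 since 24 = 2·12. Therefore 2 | h(p+1).
By induction, the statement is established for all r ≥ 1.
Therefore the largest such d is 2.

d = 2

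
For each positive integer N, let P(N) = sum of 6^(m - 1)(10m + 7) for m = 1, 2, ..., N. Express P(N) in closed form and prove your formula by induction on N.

We claim P(N) = 6^N(2N + 1) - 1 for all N ≥ 1.
Base case (N = 1): P(1) = 17, and the closed form gives 17. They agree.
Inductive step: suppose the statement holds for some m ≥ 1, so P(m) = 6^m(2m + 1) - 1.
Then P(m+1) = P(m) + (6^m(10m + 17)) = (6^m(2m + 1) - 1) + (6^m(10m + 17)).
Simplifying, P(m+1) = 12·6^m·m + 18·6^m - 1 = 6^(m+1)(2(m+1) + 1) - 1,
which is the closed form with N = m+1.
By induction, the statement is established for all N ≥ 1.

P(N) = 6^N(2N + 1) - 1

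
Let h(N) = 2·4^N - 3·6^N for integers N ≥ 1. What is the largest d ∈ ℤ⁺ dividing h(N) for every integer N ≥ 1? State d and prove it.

d = 2

Computing the first values: h(1) = -10 and h(2) = -76; gcd(-10, -76) = 2, so d ≤ 2.
We prove 2 | 2·4^N - 3·6^N for all N ≥ 1 by induction on N.
For the base case N = 1: h(1) = -10 = 2·(-5), so 2 | h(1).
For the inductive step, assume it holds for an arbitrary m ≥ 1, i.e. 2 | h(m). Then
h(m+1) − 6·h(m) = (2·4^(m+1) - 3·6^(m+1)) − 6·(2·4^m - 3·6^m) = (2)·4^m·(4 − 6) = (-4)·4^m. Since 2 | h(m) by the inductive hypothesis, 2 | 6·h(m); and 2 | -4 since -4 = 2·-2. Therefore 2 | h(m+1).
By the principle of mathematical induction, the result holds for all N ≥ 1.
Therefore the largest such d is 2.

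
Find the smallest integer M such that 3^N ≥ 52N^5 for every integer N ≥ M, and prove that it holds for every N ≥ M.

M = 17

At N = 16: 43046721 < 54525952, so the inequality fails and M ≥ 17. We prove 3^N ≥ 52N^5 for all N ≥ 17.
Base step (N = 17): 3^N = 129140163 and 52N^5 = 73832564, so 129140163 ≥ 73832564.
Suppose the result is true for N = j, so 3^j ≥ 52j^5.
Then 3^(j + 1) = 3·(3^j) ≥ 3·(52j^5).
Also, for j ≥ 17 we have 3·(52j^5) ≥ 52(j+1)^5, since 3 ≥ (1 + 1/j)^5 for all j ≥ 17.
Combining, 3^(j + 1) ≥ 52(j+1)^5.
By the principle of mathematical induction, the result holds for all N ≥ 17.
Hence the smallest such M is 17.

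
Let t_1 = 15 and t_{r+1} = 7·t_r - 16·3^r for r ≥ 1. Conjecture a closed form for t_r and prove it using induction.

Computing the first terms: t_1 = 15, t_2 = 57, t_3 = 255. This suggests t_r = 4·3^r + 3·7^(r - 1).
Base case (r = 1): the formula gives 15 = 15 = t_1.
Inductive step: assume the claim holds for r = i, so t_i = 4·3^i + 3·7^(i - 1).
Then t_{i+1} = 7·t_i - 16·3^i = 7·(4·3^i + 3·7^(i - 1)) - 16·3^i = 4·3^(i + 1) + 3·7^i = 4·3^(i+1) + 3·7^((i+1) - 1),
which is the claimed formula at r = i+1.
By the principle of mathematical induction, the result holds for all r ≥ 1.

t_r = 4·3^r + 3·7^(r - 1)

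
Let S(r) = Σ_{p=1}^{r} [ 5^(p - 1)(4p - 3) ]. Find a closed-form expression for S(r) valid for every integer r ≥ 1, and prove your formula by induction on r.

We claim S(r) = 5^r(r - 1) + 1 for all r ≥ 1.
Base case (r = 1): S(1) = 1, and the closed form gives 1. They agree.
For the inductive step, assume it holds for an arbitrary p ≥ 1, so S(p) = 5^p(p - 1) + 1.
Then S(p+1) = S(p) + (5^p(4p + 1)) = (5^p(p - 1) + 1) + (5^p(4p + 1)).
Simplifying, S(p+1) = 5^(p + 1)p + 1 = 5^(p+1)((p+1) - 1) + 1,
which is the closed form with r = p+1.
By induction, the statement is established for all r ≥ 1.

S(r) = 5^r(r - 1) + 1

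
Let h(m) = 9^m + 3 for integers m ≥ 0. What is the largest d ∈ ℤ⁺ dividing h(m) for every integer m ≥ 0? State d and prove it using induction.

Computing the first values: h(0) = 4 and h(1) = 12; gcd(4, 12) = 4, so d ≤ 4.
We prove 4 | 9^m + 3 for all m ≥ 0 by induction on m.
Base case (m = 0): h(0) = 4 = 4·(1), so 4 | h(0).
Inductive step: assume the claim holds for m = j, i.e. 4 | h(j). Then
h(j+1) = 9^(j+1) + 3 = 9·(9^j + 3) - 24 = 9·h(j) - 24. The first term is divisible by 4 by the inductive hypothesis, and -24 is divisible by 4. Hence 4 | h(j+1).
This completes the induction.
Therefore the largest such d is 4.

d = 4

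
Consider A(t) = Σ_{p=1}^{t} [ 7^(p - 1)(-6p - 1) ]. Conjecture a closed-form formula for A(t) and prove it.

We claim A(t) = -7^t·t for all t ≥ 1.
When t = 1: A(1) = -7, and the closed form gives -7. They agree.
Inductive step: suppose the statement holds for some p ≥ 1, so A(p) = -7^p·p.
Then A(p+1) = A(p) + (7^p(-6p - 7)) = (-7^p·p) + (7^p(-6p - 7)).
Simplifying, A(p+1) = 7^(p + 1)(-p - 1) = -7^(p+1)·(p+1),
which is the closed form with t = p+1.
Hence, by induction on t, the claim holds for every t ≥ 1.

A(t) = -7^t·t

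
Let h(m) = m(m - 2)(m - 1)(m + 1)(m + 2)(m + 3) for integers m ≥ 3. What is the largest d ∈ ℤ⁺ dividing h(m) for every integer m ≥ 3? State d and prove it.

d = 720

Computing the first values: h(3) = 720 and h(4) = 5040; gcd(720, 5040) = 720, so d ≤ 720.
We prove 720 | m(m - 2)(m - 1)(m + 1)(m + 2)(m + 3) for all m ≥ 3 by induction on m.
Base step (m = 3): h(3) = 720 = 720·(1), so 720 | h(3).
For the inductive step, assume it holds for an arbitrary i ≥ 3, i.e. 720 | h(i). Then
h(i+1) − h(i) = (i-1)·i·(i+1)·(i+2)·(i+3)·(i+4) − (i-2)·(i-1)·i·(i+1)·(i+2)·(i+3) = (i-1)·i·(i+1)·(i+2)·(i+3)·[(i+4) − (i-2)] = 6·(i-1)·i·(i+1)·(i+2)·(i+3). The product of 5 consecutive integers is divisible by (5)! = 120, so h(i+1) − h(i) is divisible by 6·120 = 720. By the inductive hypothesis 720 | h(i), hence 720 | h(i+1).
Hence, by induction on m, the claim holds for every m ≥ 3.
Therefore the largest such d is 720.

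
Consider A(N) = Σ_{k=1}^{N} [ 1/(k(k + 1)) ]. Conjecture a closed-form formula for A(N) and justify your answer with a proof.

A(N) = N/(N + 1)

We claim A(N) = N/(N + 1) for all N ≥ 1.
For the base case N = 1: A(1) = 1/2, and the closed form gives 1/2. They agree.
Inductive step: suppose the statement holds for some k ≥ 1, so A(k) = k/(k + 1).
Then A(k+1) = A(k) + (1/((k + 1)(k + 2))) = (k/(k + 1)) + (1/((k + 1)(k + 2))).
Simplifying, A(k+1) = (k + 1)/(k + 2) = (k+1)/((k+1) + 1),
which is the closed form with N = k+1.
This completes the induction.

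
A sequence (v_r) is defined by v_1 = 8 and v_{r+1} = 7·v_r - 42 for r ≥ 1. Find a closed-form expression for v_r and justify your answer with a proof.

Computing the first terms: v_1 = 8, v_2 = 14, v_3 = 56. This suggests v_r = 7^(r - 1) + 7.
When r = 1: the formula gives 8 = 8 = v_1.
For the inductive step, assume it holds for an arbitrary i ≥ 1, so v_i = 7^(i - 1) + 7.
Then v_{i+1} = 7·v_i - 42 = 7·(7^(i - 1) + 7) - 42 = 7^i + 7 = 7^((i+1) - 1) + 7,
which is the claimed formula at r = i+1.
Hence, by induction on r, the claim holds for every r ≥ 1.

v_r = 7^(r - 1) + 7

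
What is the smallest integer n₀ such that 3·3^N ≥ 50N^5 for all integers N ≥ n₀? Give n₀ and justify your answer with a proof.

n₀ = 15

At N = 14: 14348907 < 26891200, so the inequality fails and n₀ ≥ 15. We prove 3·3^N ≥ 50N^5 for all N ≥ 15.
Base step (N = 15): 3·3^N = 43046721 and 50N^5 = 37968750, so 43046721 ≥ 37968750.
Inductive step: assume the claim holds for N = i, so 3·3^i ≥ 50i^5.
Then 3·3^(i + 1) = 3·(3·3^i) ≥ 3·(50i^5).
Also, for i ≥ 15 we have 3·(50i^5) ≥ 50(i+1)^5, since 3 ≥ (1 + 1/i)^5 for all i ≥ 15.
Combining, 3·3^(i + 1) ≥ 50(i+1)^5.
Hence, by induction on N, the claim holds for every N ≥ 15.
Hence the smallest such n₀ is 15.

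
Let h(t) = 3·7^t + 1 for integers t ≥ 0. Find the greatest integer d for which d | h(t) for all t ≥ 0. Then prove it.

d = 2

Computing the first values: h(0) = 4 and h(1) = 22; gcd(4, 22) = 2, so d ≤ 2.
We prove 2 | 3·7^t + 1 for all t ≥ 0 by induction on t.
When t = 0: h(0) = 4 = 2·(2), so 2 | h(0).
For the inductive step, assume it holds for an arbitrary p ≥ 0, i.e. 2 | h(p). Then
h(p+1) = 3·7^(p+1) + 1 = 7·(3·7^p + 1) - 6 = 7·h(p) - 6. The first term is divisible by 2 by the inductive hypothesis, and -6 is divisible by 2. Hence 2 | h(p+1).
By induction, the statement is established for all t ≥ 0.
Therefore the largest such d is 2.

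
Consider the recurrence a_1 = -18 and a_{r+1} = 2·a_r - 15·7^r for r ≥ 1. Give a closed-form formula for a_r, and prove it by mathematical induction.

a_r = 3·2^(r - 1) - 3·7^r

Computing the first terms: a_1 = -18, a_2 = -141, a_3 = -1017. This suggests a_r = 3·2^(r - 1) - 3·7^r.
Base step (r = 1): the formula gives -18 = -18 = a_1.
For the inductive step, assume it holds for an arbitrary k ≥ 1, so a_k = 3·2^(k - 1) - 3·7^k.
Then a_{k+1} = 2·a_k - 15·7^k = 2·(3·2^(k - 1) - 3·7^k) - 15·7^k = 3·2^k - 3·7^(k + 1) = 3·2^((k+1) - 1) - 3·7^(k+1),
which is the claimed formula at r = k+1.
Hence, by induction on r, the claim holds for every r ≥ 1.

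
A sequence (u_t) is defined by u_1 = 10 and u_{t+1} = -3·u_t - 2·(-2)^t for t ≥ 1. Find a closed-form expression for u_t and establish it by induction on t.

Computing the first terms: u_1 = 10, u_2 = -26, u_3 = 70. This suggests u_t = (-2)^(t + 1) - 2(-3)^t.
When t = 1: the formula gives 10 = 10 = u_1.
Inductive step: assume the claim holds for t = m, so u_m = (-2)^(m + 1) - 2(-3)^m.
Then u_{m+1} = -3·u_m - 2·(-2)^m = -3·((-2)^(m + 1) - 2(-3)^m) - 2·(-2)^m = (-2)^(m + 2) - 2(-3)^(m + 1) = (-2)^((m+1) + 1) - 2(-3)^(m+1),
which is the claimed formula at t = m+1.
By induction, the statement is established for all t ≥ 1.

u_t = (-2)^(t + 1) - 2(-3)^t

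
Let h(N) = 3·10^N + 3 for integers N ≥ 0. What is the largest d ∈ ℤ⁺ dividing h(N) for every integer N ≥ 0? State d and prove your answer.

d = 3

Computing the first values: h(0) = 6 and h(1) = 33; gcd(6, 33) = 3, so d ≤ 3.
We prove 3 | 3·10^N + 3 for all N ≥ 0 by induction on N.
Base case (N = 0): h(0) = 6 = 3·(2), so 3 | h(0).
Inductive step: suppose the statement holds for some r ≥ 0, i.e. 3 | h(r). Then
h(r+1) = 3·10^(r+1) + 3 = 10·(3·10^r + 3) - 27 = 10·h(r) - 27. The first term is divisible by 3 by the inductive hypothesis, and -27 is divisible by 3. Hence 3 | h(r+1).
This completes the induction.
Therefore the largest such d is 3.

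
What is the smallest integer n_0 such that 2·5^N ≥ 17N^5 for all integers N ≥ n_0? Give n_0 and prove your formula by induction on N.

At N = 7: 156250 < 285719, so the inequality fails and n_0 ≥ 8. We prove 2·5^N ≥ 17N^5 for all N ≥ 8.
Base step (N = 8): 2·5^N = 781250 and 17N^5 = 557056, so 781250 ≥ 557056.
For the inductive step, assume it holds for an arbitrary k ≥ 8, so 2·5^k ≥ 17k^5.
Then 2·5^(k + 1) = 5·(2·5^k) ≥ 5·(17k^5).
Also, for k ≥ 8 we have 5·(17k^5) ≥ 17(k+1)^5, since 5 ≥ (1 + 1/k)^5 for all k ≥ 8.
Combining, 2·5^(k + 1) ≥ 17(k+1)^5.
This completes the induction.
Hence the smallest such n_0 is 8.

n_0 = 8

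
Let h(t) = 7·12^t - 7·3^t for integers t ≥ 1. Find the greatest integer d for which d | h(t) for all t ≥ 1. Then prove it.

Computing the first values: h(1) = 63 and h(2) = 945; gcd(63, 945) = 63, so d ≤ 63.
We prove 63 | 7·12^t - 7·3^t for all t ≥ 1 by induction on t.
Base case (t = 1): h(1) = 63 = 63·(1), so 63 | h(1).
For the inductive step, assume it holds for an arbitrary k ≥ 1, i.e. 63 | h(k). Then
h(k+1) − 12·h(k) = (7·12^(k+1) - 7·3^(k+1)) − 12·(7·12^k - 7·3^k) = (-7)·3^k·(3 − 12) = (63)·3^k. Since 63 | h(k) by the inductive hypothesis, 63 | 12·h(k); and 63 | 63 since 63 = 63·1. Therefore 63 | h(k+1).
Hence, by induction on t, the claim holds for every t ≥ 1.
Therefore the largest such d is 63.

d = 63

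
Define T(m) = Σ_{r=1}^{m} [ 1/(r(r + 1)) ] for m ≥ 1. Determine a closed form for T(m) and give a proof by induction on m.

T(m) = m/(m + 1)

We claim T(m) = m/(m + 1) for all m ≥ 1.
For the base case m = 1: T(1) = 1/2, and the closed form gives 1/2. They agree.
Inductive step: suppose the statement holds for some r ≥ 1, so T(r) = r/(r + 1).
Then T(r+1) = T(r) + (1/((r + 1)(r + 2))) = (r/(r + 1)) + (1/((r + 1)(r + 2))).
Simplifying, T(r+1) = (r + 1)/(r + 2) = (r+1)/((r+1) + 1),
which is the closed form with m = r+1.
By the principle of mathematical induction, the result holds for all m ≥ 1.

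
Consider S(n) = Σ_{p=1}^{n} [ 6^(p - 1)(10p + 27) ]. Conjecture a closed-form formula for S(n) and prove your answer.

S(n) = 6^n(2n + 5) - 5

We claim S(n) = 6^n(2n + 5) - 5 for all n ≥ 1.
Base case (n = 1): S(1) = 37, and the closed form gives 37. They agree.
For the inductive step, assume it holds for an arbitrary p ≥ 1, so S(p) = 6^p(2p + 5) - 5.
Then S(p+1) = S(p) + (6^p(10p + 37)) = (6^p(2p + 5) - 5) + (6^p(10p + 37)).
Simplifying, S(p+1) = 12·6^p·p + 42·6^p - 5 = 6^(p+1)(2(p+1) + 5) - 5,
which is the closed form with n = p+1.
By the principle of mathematical induction, the result holds for all n ≥ 1.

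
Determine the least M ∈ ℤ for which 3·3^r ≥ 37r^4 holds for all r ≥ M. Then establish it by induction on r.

At r = 11: 531441 < 541717, so the inequality fails and M ≥ 12. We prove 3·3^r ≥ 37r^4 for all r ≥ 12.
When r = 12: 3·3^r = 1594323 and 37r^4 = 767232, so 1594323 ≥ 767232.
Inductive step: suppose the statement holds for some k ≥ 12, so 3·3^k ≥ 37k^4.
Then 3·3^(k + 1) = 3·(3·3^k) ≥ 3·(37k^4).
Also, for k ≥ 12 we have 3·(37k^4) ≥ 37(k+1)^4, since 3 ≥ (1 + 1/k)^4 for all k ≥ 12.
Combining, 3·3^(k + 1) ≥ 37(k+1)^4.
Hence, by induction on r, the claim holds for every r ≥ 12.
Hence the smallest such M is 12.

M = 12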